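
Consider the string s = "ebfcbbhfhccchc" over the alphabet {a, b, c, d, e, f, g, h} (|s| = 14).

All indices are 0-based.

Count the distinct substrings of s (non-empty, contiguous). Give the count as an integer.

94

sorted suffixes:
  #0 SA[0]=4  'bbhfhccchc'
  #1 SA[1]=1  'bfcbbhfhccchc'
  #2 SA[2]=5  'bhfhccchc'
  #3 SA[3]=13  'c'
  #4 SA[4]=3  'cbbhfhccchc'
  #5 SA[5]=9  'ccchc'
  #6 SA[6]=10  'cchc'
  #7 SA[7]=11  'chc'
  #8 SA[8]=0  'ebfcbbhfhccchc'
  #9 SA[9]=2  'fcbbhfhccchc'
  #10 SA[10]=7  'fhccchc'
  #11 SA[11]=12  'hc'
  #12 SA[12]=8  'hccchc'
  #13 SA[13]=6  'hfhccchc'

SA = [4, 1, 5, 13, 3, 9, 10, 11, 0, 2, 7, 12, 8, 6]
rank  pair      lcp
   1  s[4:],s[1:]  1  'b'
   2  s[1:],s[5:]  1  'b'
   3  s[5:],s[13:]  0  ''
   4  s[13:],s[3:]  1  'c'
   5  s[3:],s[9:]  1  'c'
   6  s[9:],s[10:]  2  'cc'
   7  s[10:],s[11:]  1  'c'
   8  s[11:],s[0:]  0  ''
   9  s[0:],s[2:]  0  ''
  10  s[2:],s[7:]  1  'f'
  11  s[7:],s[12:]  0  ''
  12  s[12:],s[8:]  2  'hc'
  13  s[8:],s[6:]  1  'h'

n(n+1)/2 = 14·15/2 = 105
Σ LCP = 0 + 1 + 1 + 0 + 1 + 1 + 2 + 1 + 0 + 0 + 1 + 0 + 2 + 1 = 11
distinct = 105 − 11 = 94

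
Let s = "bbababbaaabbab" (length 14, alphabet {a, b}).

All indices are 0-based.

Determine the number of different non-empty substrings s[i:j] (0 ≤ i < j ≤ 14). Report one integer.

77

sorted suffixes:
  #0 SA[0]=7  'aaabbab'
  #1 SA[1]=8  'aabbab'
  #2 SA[2]=12  'ab'
  #3 SA[3]=2  'ababbaaabbab'
  #4 SA[4]=4  'abbaaabbab'
  #5 SA[5]=9  'abbab'
  #6 SA[6]=13  'b'
  #7 SA[7]=6  'baaabbab'
  #8 SA[8]=11  'bab'
  #9 SA[9]=1  'bababbaaabbab'
  #10 SA[10]=3  'babbaaabbab'
  #11 SA[11]=5  'bbaaabbab'
  #12 SA[12]=10  'bbab'
  #13 SA[13]=0  'bbababbaaabbab'

SA = [7, 8, 12, 2, 4, 9, 13, 6, 11, 1, 3, 5, 10, 0]
rank  pair      lcp
   1  s[7:],s[8:]  2  'aa'
   2  s[8:],s[12:]  1  'a'
   3  s[12:],s[2:]  2  'ab'
   4  s[2:],s[4:]  2  'ab'
   5  s[4:],s[9:]  4  'abba'
   6  s[9:],s[13:]  0  ''
   7  s[13:],s[6:]  1  'b'
   8  s[6:],s[11:]  2  'ba'
   9  s[11:],s[1:]  3  'bab'
  10  s[1:],s[3:]  3  'bab'
  11  s[3:],s[5:]  1  'b'
  12  s[5:],s[10:]  3  'bba'
  13  s[10:],s[0:]  4  'bbab'

n(n+1)/2 = 14·15/2 = 105
Σ LCP = 0 + 2 + 1 + 2 + 2 + 4 + 0 + 1 + 2 + 3 + 3 + 1 + 3 + 4 = 28
distinct = 105 − 28 = 77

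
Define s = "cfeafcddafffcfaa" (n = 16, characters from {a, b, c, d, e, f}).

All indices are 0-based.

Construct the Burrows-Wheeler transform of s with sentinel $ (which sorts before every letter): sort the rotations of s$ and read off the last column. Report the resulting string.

aafedff$dcfcafcfa

rank  rotation           last
    0  $cfeafcddafffcfaa  a
    1  a$cfeafcddafffcfa  a
    2  aa$cfeafcddafffcf  f
    3  afcddafffcfaa$cfe  e
    4  afffcfaa$cfeafcdd  d
    5  cddafffcfaa$cfeaf  f
    6  cfaa$cfeafcddafff  f
    7  cfeafcddafffcfaa$  $
    8  dafffcfaa$cfeafcd  d
    9  ddafffcfaa$cfeafc  c
   10  eafcddafffcfaa$cf  f
   11  faa$cfeafcddafffc  c
   12  fcddafffcfaa$cfea  a
   13  fcfaa$cfeafcddaff  f
   14  feafcddafffcfaa$c  c
   15  ffcfaa$cfeafcddaf  f
   16  fffcfaa$cfeafcdda  a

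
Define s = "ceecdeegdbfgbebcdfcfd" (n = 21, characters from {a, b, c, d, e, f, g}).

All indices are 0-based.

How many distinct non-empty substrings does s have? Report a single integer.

sorted suffixes:
  #0 SA[0]=14  'bcdfcfd'
  #1 SA[1]=12  'bebcdfcfd'
  #2 SA[2]=9  'bfgbebcdfcfd'
  #3 SA[3]=3  'cdeegdbfgbebcdfcfd'
  #4 SA[4]=15  'cdfcfd'
  #5 SA[5]=0  'ceecdeegdbfgbebcdfcfd'
  #6 SA[6]=18  'cfd'
  #7 SA[7]=20  'd'
  #8 SA[8]=8  'dbfgbebcdfcfd'
  #9 SA[9]=4  'deegdbfgbebcdfcfd'
  #10 SA[10]=16  'dfcfd'
  #11 SA[11]=13  'ebcdfcfd'
  #12 SA[12]=2  'ecdeegdbfgbebcdfcfd'
  #13 SA[13]=1  'eecdeegdbfgbebcdfcfd'
  #14 SA[14]=5  'eegdbfgbebcdfcfd'
  #15 SA[15]=6  'egdbfgbebcdfcfd'
  #16 SA[16]=17  'fcfd'
  #17 SA[17]=19  'fd'
  #18 SA[18]=10  'fgbebcdfcfd'
  #19 SA[19]=11  'gbebcdfcfd'
  #20 SA[20]=7  'gdbfgbebcdfcfd'

SA = [14, 12, 9, 3, 15, 0, 18, 20, 8, 4, 16, 13, 2, 1, 5, 6, 17, 19, 10, 11, 7]
[i] adj suffixes → lcp
  [1] 14/12 → 1 ('b')
  [2] 12/9 → 1 ('b')
  [3] 9/3 → 0 ('')
  [4] 3/15 → 2 ('cd')
  [5] 15/0 → 1 ('c')
  [6] 0/18 → 1 ('c')
  [7] 18/20 → 0 ('')
  [8] 20/8 → 1 ('d')
  [9] 8/4 → 1 ('d')
  [10] 4/16 → 1 ('d')
  [11] 16/13 → 0 ('')
  [12] 13/2 → 1 ('e')
  [13] 2/1 → 1 ('e')
  [14] 1/5 → 2 ('ee')
  [15] 5/6 → 1 ('e')
  [16] 6/17 → 0 ('')
  [17] 17/19 → 1 ('f')
  [18] 19/10 → 1 ('f')
  [19] 10/11 → 0 ('')
  [20] 11/7 → 1 ('g')

n(n+1)/2 = 21·22/2 = 231
Σ LCP = 0 + 1 + 1 + 0 + 2 + 1 + 1 + 0 + 1 + 1 + 1 + 0 + 1 + 1 + 2 + 1 + 0 + 1 + 1 + 0 + 1 = 17
distinct = 231 − 17 = 214

214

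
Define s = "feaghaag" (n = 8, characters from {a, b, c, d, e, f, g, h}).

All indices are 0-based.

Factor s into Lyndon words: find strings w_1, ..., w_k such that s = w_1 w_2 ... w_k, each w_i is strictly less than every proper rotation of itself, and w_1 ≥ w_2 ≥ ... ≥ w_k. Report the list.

emit factor 1: 'f' (i=0, period=1)
emit factor 2: 'e' (i=1, period=1)
emit factor 3: 'agh' (i=2, period=3)
emit factor 4: 'aag' (i=5, period=3)

["f", "e", "agh", "aag"]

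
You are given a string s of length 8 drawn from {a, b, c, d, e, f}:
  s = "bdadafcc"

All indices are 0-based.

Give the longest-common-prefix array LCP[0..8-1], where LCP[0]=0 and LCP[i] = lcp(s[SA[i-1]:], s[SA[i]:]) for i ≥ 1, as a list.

rank→(start, suffix):
  0 → (2, 'adafcc')
  1 → (4, 'afcc')
  2 → (0, 'bdadafcc')
  3 → (7, 'c')
  4 → (6, 'cc')
  5 → (1, 'dadafcc')
  6 → (3, 'dafcc')
  7 → (5, 'fcc')

SA = [2, 4, 0, 7, 6, 1, 3, 5]
i: (SA[i-1],SA[i]) lcp shared
  1: (2,4) 1 'a'
  2: (4,0) 0 ''
  3: (0,7) 0 ''
  4: (7,6) 1 'c'
  5: (6,1) 0 ''
  6: (1,3) 2 'da'
  7: (3,5) 0 ''

[0, 1, 0, 0, 1, 0, 2, 0]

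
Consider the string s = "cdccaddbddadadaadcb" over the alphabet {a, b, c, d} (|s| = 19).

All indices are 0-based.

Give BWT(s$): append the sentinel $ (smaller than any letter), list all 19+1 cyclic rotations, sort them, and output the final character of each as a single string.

bdddaccdcdd$aaddacba

rank  rotation              last
    0  $cdccaddbddadadaadcb  b
    1  aadcb$cdccaddbddadad  d
    2  adaadcb$cdccaddbddad  d
    3  adadaadcb$cdccaddbdd  d
    4  adcb$cdccaddbddadada  a
    5  addbddadadaadcb$cdcc  c
    6  b$cdccaddbddadadaadc  c
    7  bddadadaadcb$cdccadd  d
    8  caddbddadadaadcb$cdc  c
    9  cb$cdccaddbddadadaad  d
   10  ccaddbddadadaadcb$cd  d
   11  cdccaddbddadadaadcb$  $
   12  daadcb$cdccaddbddada  a
   13  dadaadcb$cdccaddbdda  a
   14  dadadaadcb$cdccaddbd  d
   15  dbddadadaadcb$cdccad  d
   16  dcb$cdccaddbddadadaa  a
   17  dccaddbddadadaadcb$c  c
   18  ddadadaadcb$cdccaddb  b
   19  ddbddadadaadcb$cdcca  a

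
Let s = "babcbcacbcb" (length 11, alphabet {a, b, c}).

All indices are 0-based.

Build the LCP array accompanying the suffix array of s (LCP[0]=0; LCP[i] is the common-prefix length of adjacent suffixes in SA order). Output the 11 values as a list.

[0, 1, 0, 1, 1, 2, 3, 0, 1, 2, 3]

sorted suffixes:
  #0 SA[0]=1  'abcbcacbcb'
  #1 SA[1]=6  'acbcb'
  #2 SA[2]=10  'b'
  #3 SA[3]=0  'babcbcacbcb'
  #4 SA[4]=4  'bcacbcb'
  #5 SA[5]=8  'bcb'
  #6 SA[6]=2  'bcbcacbcb'
  #7 SA[7]=5  'cacbcb'
  #8 SA[8]=9  'cb'
  #9 SA[9]=3  'cbcacbcb'
  #10 SA[10]=7  'cbcb'

SA = [1, 6, 10, 0, 4, 8, 2, 5, 9, 3, 7]
[i] adj suffixes → lcp
  [1] 1/6 → 1 ('a')
  [2] 6/10 → 0 ('')
  [3] 10/0 → 1 ('b')
  [4] 0/4 → 1 ('b')
  [5] 4/8 → 2 ('bc')
  [6] 8/2 → 3 ('bcb')
  [7] 2/5 → 0 ('')
  [8] 5/9 → 1 ('c')
  [9] 9/3 → 2 ('cb')
  [10] 3/7 → 3 ('cbc')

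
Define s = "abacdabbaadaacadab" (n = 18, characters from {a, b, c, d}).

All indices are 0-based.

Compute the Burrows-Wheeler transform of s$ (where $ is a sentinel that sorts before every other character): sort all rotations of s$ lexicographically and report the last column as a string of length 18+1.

bdbd$dabacabaaaaaac

rank  rotation             last
    0  $abacdabbaadaacadab  b
    1  aacadab$abacdabbaad  d
    2  aadaacadab$abacdabb  b
    3  ab$abacdabbaadaacad  d
    4  abacdabbaadaacadab$  $
    5  abbaadaacadab$abacd  d
    6  acadab$abacdabbaada  a
    7  acdabbaadaacadab$ab  b
    8  adaacadab$abacdabba  a
    9  adab$abacdabbaadaac  c
   10  b$abacdabbaadaacada  a
   11  baadaacadab$abacdab  b
   12  bacdabbaadaacadab$a  a
   13  bbaadaacadab$abacda  a
   14  cadab$abacdabbaadaa  a
   15  cdabbaadaacadab$aba  a
   16  daacadab$abacdabbaa  a
   17  dab$abacdabbaadaaca  a
   18  dabbaadaacadab$abac  c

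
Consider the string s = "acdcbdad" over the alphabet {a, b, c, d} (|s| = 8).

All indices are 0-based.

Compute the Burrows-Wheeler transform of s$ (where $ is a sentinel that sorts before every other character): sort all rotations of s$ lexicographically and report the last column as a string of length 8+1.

d$dcdaabc

rank  rotation   last
    0  $acdcbdad  d
    1  acdcbdad$  $
    2  ad$acdcbd  d
    3  bdad$acdc  c
    4  cbdad$acd  d
    5  cdcbdad$a  a
    6  d$acdcbda  a
    7  dad$acdcb  b
    8  dcbdad$ac  c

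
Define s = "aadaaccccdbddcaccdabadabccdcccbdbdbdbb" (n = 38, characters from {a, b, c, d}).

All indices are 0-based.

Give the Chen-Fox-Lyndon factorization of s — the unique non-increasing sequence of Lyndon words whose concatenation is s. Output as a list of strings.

emit factor 1: 'aad' (i=0, period=3)
emit factor 2: 'aaccccdbddcaccdabadabccdcccbdbdbdbb' (i=3, period=35)

["aad", "aaccccdbddcaccdabadabccdcccbdbdbdbb"]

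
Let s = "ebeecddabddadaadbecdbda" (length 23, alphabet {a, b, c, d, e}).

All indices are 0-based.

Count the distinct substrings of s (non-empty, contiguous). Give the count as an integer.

rank→(start, suffix):
  0 → (22, 'a')
  1 → (13, 'aadbecdbda')
  2 → (7, 'abddadaadbecdbda')
  3 → (11, 'adaadbecdbda')
  4 → (14, 'adbecdbda')
  5 → (20, 'bda')
  6 → (8, 'bddadaadbecdbda')
  7 → (16, 'becdbda')
  8 → (1, 'beecddabddadaadbecdbda')
  9 → (18, 'cdbda')
  10 → (4, 'cddabddadaadbecdbda')
  11 → (21, 'da')
  12 → (12, 'daadbecdbda')
  13 → (6, 'dabddadaadbecdbda')
  14 → (10, 'dadaadbecdbda')
  15 → (19, 'dbda')
  16 → (15, 'dbecdbda')
  17 → (5, 'ddabddadaadbecdbda')
  18 → (9, 'ddadaadbecdbda')
  19 → (0, 'ebeecddabddadaadbecdbda')
  20 → (17, 'ecdbda')
  21 → (3, 'ecddabddadaadbecdbda')
  22 → (2, 'eecddabddadaadbecdbda')

SA = [22, 13, 7, 11, 14, 20, 8, 16, 1, 18, 4, 21, 12, 6, 10, 19, 15, 5, 9, 0, 17, 3, 2]
i: (SA[i-1],SA[i]) lcp shared
  1: (22,13) 1 'a'
  2: (13,7) 1 'a'
  3: (7,11) 1 'a'
  4: (11,14) 2 'ad'
  5: (14,20) 0 ''
  6: (20,8) 2 'bd'
  7: (8,16) 1 'b'
  8: (16,1) 2 'be'
  9: (1,18) 0 ''
  10: (18,4) 2 'cd'
  11: (4,21) 0 ''
  12: (21,12) 2 'da'
  13: (12,6) 2 'da'
  14: (6,10) 2 'da'
  15: (10,19) 1 'd'
  16: (19,15) 2 'db'
  17: (15,5) 1 'd'
  18: (5,9) 3 'dda'
  19: (9,0) 0 ''
  20: (0,17) 1 'e'
  21: (17,3) 3 'ecd'
  22: (3,2) 1 'e'

n(n+1)/2 = 23·24/2 = 276
Σ LCP = 0 + 1 + 1 + 1 + 2 + 0 + 2 + 1 + 2 + 0 + 2 + 0 + 2 + 2 + 2 + 1 + 2 + 1 + 3 + 0 + 1 + 3 + 1 = 30
distinct = 276 − 30 = 246

246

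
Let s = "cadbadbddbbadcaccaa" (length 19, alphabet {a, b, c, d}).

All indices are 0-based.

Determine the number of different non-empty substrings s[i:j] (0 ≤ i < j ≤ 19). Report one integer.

166

sorted suffixes:
  #0 SA[0]=18  'a'
  #1 SA[1]=17  'aa'
  #2 SA[2]=14  'accaa'
  #3 SA[3]=1  'adbadbddbbadcaccaa'
  #4 SA[4]=4  'adbddbbadcaccaa'
  #5 SA[5]=11  'adcaccaa'
  #6 SA[6]=3  'badbddbbadcaccaa'
  #7 SA[7]=10  'badcaccaa'
  #8 SA[8]=9  'bbadcaccaa'
  #9 SA[9]=6  'bddbbadcaccaa'
  #10 SA[10]=16  'caa'
  #11 SA[11]=13  'caccaa'
  #12 SA[12]=0  'cadbadbddbbadcaccaa'
  #13 SA[13]=15  'ccaa'
  #14 SA[14]=2  'dbadbddbbadcaccaa'
  #15 SA[15]=8  'dbbadcaccaa'
  #16 SA[16]=5  'dbddbbadcaccaa'
  #17 SA[17]=12  'dcaccaa'
  #18 SA[18]=7  'ddbbadcaccaa'

SA = [18, 17, 14, 1, 4, 11, 3, 10, 9, 6, 16, 13, 0, 15, 2, 8, 5, 12, 7]
rank  pair      lcp
   1  s[18:],s[17:]  1  'a'
   2  s[17:],s[14:]  1  'a'
   3  s[14:],s[1:]  1  'a'
   4  s[1:],s[4:]  3  'adb'
   5  s[4:],s[11:]  2  'ad'
   6  s[11:],s[3:]  0  ''
   7  s[3:],s[10:]  3  'bad'
   8  s[10:],s[9:]  1  'b'
   9  s[9:],s[6:]  1  'b'
  10  s[6:],s[16:]  0  ''
  11  s[16:],s[13:]  2  'ca'
  12  s[13:],s[0:]  2  'ca'
  13  s[0:],s[15:]  1  'c'
  14  s[15:],s[2:]  0  ''
  15  s[2:],s[8:]  2  'db'
  16  s[8:],s[5:]  2  'db'
  17  s[5:],s[12:]  1  'd'
  18  s[12:],s[7:]  1  'd'

n(n+1)/2 = 19·20/2 = 190
Σ LCP = 0 + 1 + 1 + 1 + 3 + 2 + 0 + 3 + 1 + 1 + 0 + 2 + 2 + 1 + 0 + 2 + 2 + 1 + 1 = 24
distinct = 190 − 24 = 166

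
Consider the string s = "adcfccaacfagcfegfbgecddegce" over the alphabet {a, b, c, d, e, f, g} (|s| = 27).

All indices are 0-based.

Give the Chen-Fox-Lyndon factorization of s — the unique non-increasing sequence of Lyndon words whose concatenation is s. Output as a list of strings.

["adcfcc", "aacfagcfegfbgecddegce"]

emit factor 1: 'adcfcc' (i=0, period=6)
emit factor 2: 'aacfagcfegfbgecddegce' (i=6, period=21)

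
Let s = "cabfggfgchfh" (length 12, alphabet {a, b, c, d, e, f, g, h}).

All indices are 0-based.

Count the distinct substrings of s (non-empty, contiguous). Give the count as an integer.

71

sorted suffixes:
  #0 SA[0]=1  'abfggfgchfh'
  #1 SA[1]=2  'bfggfgchfh'
  #2 SA[2]=0  'cabfggfgchfh'
  #3 SA[3]=8  'chfh'
  #4 SA[4]=6  'fgchfh'
  #5 SA[5]=3  'fggfgchfh'
  #6 SA[6]=10  'fh'
  #7 SA[7]=7  'gchfh'
  #8 SA[8]=5  'gfgchfh'
  #9 SA[9]=4  'ggfgchfh'
  #10 SA[10]=11  'h'
  #11 SA[11]=9  'hfh'

SA = [1, 2, 0, 8, 6, 3, 10, 7, 5, 4, 11, 9]
rank  pair      lcp
   1  s[1:],s[2:]  0  ''
   2  s[2:],s[0:]  0  ''
   3  s[0:],s[8:]  1  'c'
   4  s[8:],s[6:]  0  ''
   5  s[6:],s[3:]  2  'fg'
   6  s[3:],s[10:]  1  'f'
   7  s[10:],s[7:]  0  ''
   8  s[7:],s[5:]  1  'g'
   9  s[5:],s[4:]  1  'g'
  10  s[4:],s[11:]  0  ''
  11  s[11:],s[9:]  1  'h'

n(n+1)/2 = 12·13/2 = 78
Σ LCP = 0 + 0 + 0 + 1 + 0 + 2 + 1 + 0 + 1 + 1 + 0 + 1 = 7
distinct = 78 − 7 = 71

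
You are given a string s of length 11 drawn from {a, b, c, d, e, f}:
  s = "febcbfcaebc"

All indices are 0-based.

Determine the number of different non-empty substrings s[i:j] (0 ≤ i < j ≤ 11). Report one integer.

57

rank→(start, suffix):
  0 → (7, 'aebc')
  1 → (9, 'bc')
  2 → (2, 'bcbfcaebc')
  3 → (4, 'bfcaebc')
  4 → (10, 'c')
  5 → (6, 'caebc')
  6 → (3, 'cbfcaebc')
  7 → (8, 'ebc')
  8 → (1, 'ebcbfcaebc')
  9 → (5, 'fcaebc')
  10 → (0, 'febcbfcaebc')

SA = [7, 9, 2, 4, 10, 6, 3, 8, 1, 5, 0]
rank  pair      lcp
   1  s[7:],s[9:]  0  ''
   2  s[9:],s[2:]  2  'bc'
   3  s[2:],s[4:]  1  'b'
   4  s[4:],s[10:]  0  ''
   5  s[10:],s[6:]  1  'c'
   6  s[6:],s[3:]  1  'c'
   7  s[3:],s[8:]  0  ''
   8  s[8:],s[1:]  3  'ebc'
   9  s[1:],s[5:]  0  ''
  10  s[5:],s[0:]  1  'f'

n(n+1)/2 = 11·12/2 = 66
Σ LCP = 0 + 0 + 2 + 1 + 0 + 1 + 1 + 0 + 3 + 0 + 1 = 9
distinct = 66 − 9 = 57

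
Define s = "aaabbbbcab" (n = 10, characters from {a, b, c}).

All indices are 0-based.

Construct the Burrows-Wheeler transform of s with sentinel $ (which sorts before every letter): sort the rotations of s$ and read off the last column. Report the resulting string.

rank  rotation     last
    0  $aaabbbbcab  b
    1  aaabbbbcab$  $
    2  aabbbbcab$a  a
    3  ab$aaabbbbc  c
    4  abbbbcab$aa  a
    5  b$aaabbbbca  a
    6  bbbbcab$aaa  a
    7  bbbcab$aaab  b
    8  bbcab$aaabb  b
    9  bcab$aaabbb  b
   10  cab$aaabbbb  b

b$acaaabbbb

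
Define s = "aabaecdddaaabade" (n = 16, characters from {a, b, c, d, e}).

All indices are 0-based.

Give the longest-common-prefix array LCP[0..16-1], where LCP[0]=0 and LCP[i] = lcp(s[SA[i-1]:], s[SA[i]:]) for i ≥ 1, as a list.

rank→(start, suffix):
  0 → (9, 'aaabade')
  1 → (10, 'aabade')
  2 → (0, 'aabaecdddaaabade')
  3 → (11, 'abade')
  4 → (1, 'abaecdddaaabade')
  5 → (13, 'ade')
  6 → (3, 'aecdddaaabade')
  7 → (12, 'bade')
  8 → (2, 'baecdddaaabade')
  9 → (5, 'cdddaaabade')
  10 → (8, 'daaabade')
  11 → (7, 'ddaaabade')
  12 → (6, 'dddaaabade')
  13 → (14, 'de')
  14 → (15, 'e')
  15 → (4, 'ecdddaaabade')

SA = [9, 10, 0, 11, 1, 13, 3, 12, 2, 5, 8, 7, 6, 14, 15, 4]
i: (SA[i-1],SA[i]) lcp shared
  1: (9,10) 2 'aa'
  2: (10,0) 4 'aaba'
  3: (0,11) 1 'a'
  4: (11,1) 3 'aba'
  5: (1,13) 1 'a'
  6: (13,3) 1 'a'
  7: (3,12) 0 ''
  8: (12,2) 2 'ba'
  9: (2,5) 0 ''
  10: (5,8) 0 ''
  11: (8,7) 1 'd'
  12: (7,6) 2 'dd'
  13: (6,14) 1 'd'
  14: (14,15) 0 ''
  15: (15,4) 1 'e'

[0, 2, 4, 1, 3, 1, 1, 0, 2, 0, 0, 1, 2, 1, 0, 1]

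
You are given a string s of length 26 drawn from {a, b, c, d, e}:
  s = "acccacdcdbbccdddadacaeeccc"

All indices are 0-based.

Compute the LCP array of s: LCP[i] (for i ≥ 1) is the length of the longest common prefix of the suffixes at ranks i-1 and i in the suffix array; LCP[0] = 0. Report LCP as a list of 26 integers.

[0, 2, 2, 1, 1, 0, 1, 0, 1, 2, 1, 2, 2, 3, 2, 1, 2, 2, 0, 2, 1, 1, 1, 2, 0, 1]

sorted suffixes:
  #0 SA[0]=18  'acaeeccc'
  #1 SA[1]=0  'acccacdcdbbccdddadacaeeccc'
  #2 SA[2]=4  'acdcdbbccdddadacaeeccc'
  #3 SA[3]=16  'adacaeeccc'
  #4 SA[4]=20  'aeeccc'
  #5 SA[5]=9  'bbccdddadacaeeccc'
  #6 SA[6]=10  'bccdddadacaeeccc'
  #7 SA[7]=25  'c'
  #8 SA[8]=3  'cacdcdbbccdddadacaeeccc'
  #9 SA[9]=19  'caeeccc'
  #10 SA[10]=24  'cc'
  #11 SA[11]=2  'ccacdcdbbccdddadacaeeccc'
  #12 SA[12]=23  'ccc'
  #13 SA[13]=1  'cccacdcdbbccdddadacaeeccc'
  #14 SA[14]=11  'ccdddadacaeeccc'
  #15 SA[15]=7  'cdbbccdddadacaeeccc'
  #16 SA[16]=5  'cdcdbbccdddadacaeeccc'
  #17 SA[17]=12  'cdddadacaeeccc'
  #18 SA[18]=17  'dacaeeccc'
  #19 SA[19]=15  'dadacaeeccc'
  #20 SA[20]=8  'dbbccdddadacaeeccc'
  #21 SA[21]=6  'dcdbbccdddadacaeeccc'
  #22 SA[22]=14  'ddadacaeeccc'
  #23 SA[23]=13  'dddadacaeeccc'
  #24 SA[24]=22  'eccc'
  #25 SA[25]=21  'eeccc'

SA = [18, 0, 4, 16, 20, 9, 10, 25, 3, 19, 24, 2, 23, 1, 11, 7, 5, 12, 17, 15, 8, 6, 14, 13, 22, 21]
[i] adj suffixes → lcp
  [1] 18/0 → 2 ('ac')
  [2] 0/4 → 2 ('ac')
  [3] 4/16 → 1 ('a')
  [4] 16/20 → 1 ('a')
  [5] 20/9 → 0 ('')
  [6] 9/10 → 1 ('b')
  [7] 10/25 → 0 ('')
  [8] 25/3 → 1 ('c')
  [9] 3/19 → 2 ('ca')
  [10] 19/24 → 1 ('c')
  [11] 24/2 → 2 ('cc')
  [12] 2/23 → 2 ('cc')
  [13] 23/1 → 3 ('ccc')
  [14] 1/11 → 2 ('cc')
  [15] 11/7 → 1 ('c')
  [16] 7/5 → 2 ('cd')
  [17] 5/12 → 2 ('cd')
  [18] 12/17 → 0 ('')
  [19] 17/15 → 2 ('da')
  [20] 15/8 → 1 ('d')
  [21] 8/6 → 1 ('d')
  [22] 6/14 → 1 ('d')
  [23] 14/13 → 2 ('dd')
  [24] 13/22 → 0 ('')
  [25] 22/21 → 1 ('e')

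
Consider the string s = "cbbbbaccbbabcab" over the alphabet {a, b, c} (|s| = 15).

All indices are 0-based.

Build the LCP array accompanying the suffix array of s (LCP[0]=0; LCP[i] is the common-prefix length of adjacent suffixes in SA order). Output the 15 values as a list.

rank | idx | suffix
   0 |  13 | ab
   1 |  10 | abcab
   2 |   5 | accbbabcab
   3 |  14 | b
   4 |   9 | babcab
   5 |   4 | baccbbabcab
   6 |   8 | bbabcab
   7 |   3 | bbaccbbabcab
   8 |   2 | bbbaccbbabcab
   9 |   1 | bbbbaccbbabcab
  10 |  11 | bcab
  11 |  12 | cab
  12 |   7 | cbbabcab
  13 |   0 | cbbbbaccbbabcab
  14 |   6 | ccbbabcab

SA = [13, 10, 5, 14, 9, 4, 8, 3, 2, 1, 11, 12, 7, 0, 6]
i: (SA[i-1],SA[i]) lcp shared
  1: (13,10) 2 'ab'
  2: (10,5) 1 'a'
  3: (5,14) 0 ''
  4: (14,9) 1 'b'
  5: (9,4) 2 'ba'
  6: (4,8) 1 'b'
  7: (8,3) 3 'bba'
  8: (3,2) 2 'bb'
  9: (2,1) 3 'bbb'
  10: (1,11) 1 'b'
  11: (11,12) 0 ''
  12: (12,7) 1 'c'
  13: (7,0) 3 'cbb'
  14: (0,6) 1 'c'

[0, 2, 1, 0, 1, 2, 1, 3, 2, 3, 1, 0, 1, 3, 1]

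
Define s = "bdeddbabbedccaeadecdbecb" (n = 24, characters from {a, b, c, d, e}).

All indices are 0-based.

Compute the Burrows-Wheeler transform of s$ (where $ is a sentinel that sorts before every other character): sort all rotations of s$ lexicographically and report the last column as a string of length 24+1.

rank  rotation                   last
    0  $bdeddbabbedccaeadecdbecb  b
    1  abbedccaeadecdbecb$bdeddb  b
    2  adecdbecb$bdeddbabbedccae  e
    3  aeadecdbecb$bdeddbabbedcc  c
    4  b$bdeddbabbedccaeadecdbec  c
    5  babbedccaeadecdbecb$bdedd  d
    6  bbedccaeadecdbecb$bdeddba  a
    7  bdeddbabbedccaeadecdbecb$  $
    8  becb$bdeddbabbedccaeadecd  d
    9  bedccaeadecdbecb$bdeddbab  b
   10  caeadecdbecb$bdeddbabbedc  c
   11  cb$bdeddbabbedccaeadecdbe  e
   12  ccaeadecdbecb$bdeddbabbed  d
   13  cdbecb$bdeddbabbedccaeade  e
   14  dbabbedccaeadecdbecb$bded  d
   15  dbecb$bdeddbabbedccaeadec  c
   16  dccaeadecdbecb$bdeddbabbe  e
   17  ddbabbedccaeadecdbecb$bde  e
   18  decdbecb$bdeddbabbedccaea  a
   19  deddbabbedccaeadecdbecb$b  b
   20  eadecdbecb$bdeddbabbedcca  a
   21  ecb$bdeddbabbedccaeadecdb  b
   22  ecdbecb$bdeddbabbedccaead  d
   23  edccaeadecdbecb$bdeddbabb  b
   24  eddbabbedccaeadecdbecb$bd  d

bbeccda$dbcededceeababdbd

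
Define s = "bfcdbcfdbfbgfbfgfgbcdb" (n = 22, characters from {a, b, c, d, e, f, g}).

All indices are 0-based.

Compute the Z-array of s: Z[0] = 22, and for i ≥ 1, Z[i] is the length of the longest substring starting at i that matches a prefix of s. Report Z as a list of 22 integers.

[22, 0, 0, 0, 1, 0, 0, 0, 2, 0, 1, 0, 0, 2, 0, 0, 0, 0, 1, 0, 0, 1]

Z[0]=22
i=1: i≥r, start 0; Z[1]=0
i=2: i≥r, start 0; Z[2]=0
i=3: i≥r, start 0; Z[3]=0
i=4: i≥r, start 0; Z[4]=1 grow→box=[4,5)
i=5: i≥r, start 0; Z[5]=0
i=6: i≥r, start 0; Z[6]=0
i=7: i≥r, start 0; Z[7]=0
i=8: i≥r, start 0; Z[8]=2 grow→box=[8,10)
i=9: min(r-i=1, Z[1]=0)=0; Z[9]=0
i=10: i≥r, start 0; Z[10]=1 grow→box=[10,11)
i=11: i≥r, start 0; Z[11]=0
i=12: i≥r, start 0; Z[12]=0
i=13: i≥r, start 0; Z[13]=2 grow→box=[13,15)
i=14: min(r-i=1, Z[1]=0)=0; Z[14]=0
i=15: i≥r, start 0; Z[15]=0
i=16: i≥r, start 0; Z[16]=0
i=17: i≥r, start 0; Z[17]=0
i=18: i≥r, start 0; Z[18]=1 grow→box=[18,19)
i=19: i≥r, start 0; Z[19]=0
i=20: i≥r, start 0; Z[20]=0
i=21: i≥r, start 0; Z[21]=1 grow→box=[21,22)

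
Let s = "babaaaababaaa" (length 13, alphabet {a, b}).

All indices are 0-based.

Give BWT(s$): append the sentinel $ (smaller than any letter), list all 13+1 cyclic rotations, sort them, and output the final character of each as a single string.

rank  rotation        last
    0  $babaaaababaaa  a
    1  a$babaaaababaa  a
    2  aa$babaaaababa  a
    3  aaa$babaaaabab  b
    4  aaaababaaa$bab  b
    5  aaababaaa$baba  a
    6  aababaaa$babaa  a
    7  abaaa$babaaaab  b
    8  abaaaababaaa$b  b
    9  ababaaa$babaaa  a
   10  baaa$babaaaaba  a
   11  baaaababaaa$ba  a
   12  babaaa$babaaaa  a
   13  babaaaababaaa$  $

aaabbaabbaaaa$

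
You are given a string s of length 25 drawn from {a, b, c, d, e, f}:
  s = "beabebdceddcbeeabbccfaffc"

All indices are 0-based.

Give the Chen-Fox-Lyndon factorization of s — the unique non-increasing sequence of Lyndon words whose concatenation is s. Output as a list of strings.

emit factor 1: 'be' (i=0, period=2)
emit factor 2: 'abebdceddcbee' (i=2, period=13)
emit factor 3: 'abbccfaffc' (i=15, period=10)

["be", "abebdceddcbee", "abbccfaffc"]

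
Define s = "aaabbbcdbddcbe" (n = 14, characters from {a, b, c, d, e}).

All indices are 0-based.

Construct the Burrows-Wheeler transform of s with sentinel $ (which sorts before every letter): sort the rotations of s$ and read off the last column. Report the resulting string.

e$aaabbdcdbcdbb

rank  rotation         last
    0  $aaabbbcdbddcbe  e
    1  aaabbbcdbddcbe$  $
    2  aabbbcdbddcbe$a  a
    3  abbbcdbddcbe$aa  a
    4  bbbcdbddcbe$aaa  a
    5  bbcdbddcbe$aaab  b
    6  bcdbddcbe$aaabb  b
    7  bddcbe$aaabbbcd  d
    8  be$aaabbbcdbddc  c
    9  cbe$aaabbbcdbdd  d
   10  cdbddcbe$aaabbb  b
   11  dbddcbe$aaabbbc  c
   12  dcbe$aaabbbcdbd  d
   13  ddcbe$aaabbbcdb  b
   14  e$aaabbbcdbddcb  b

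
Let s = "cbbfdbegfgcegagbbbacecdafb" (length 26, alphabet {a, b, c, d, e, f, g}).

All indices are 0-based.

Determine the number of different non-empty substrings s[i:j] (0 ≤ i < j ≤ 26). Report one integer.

328

rank | idx | suffix
   0 |  18 | acecdafb
   1 |  23 | afb
   2 |  13 | agbbbacecdafb
   3 |  25 | b
   4 |  17 | bacecdafb
   5 |  16 | bbacecdafb
   6 |  15 | bbbacecdafb
   7 |   1 | bbfdbegfgcegagbbbacecdafb
   8 |   5 | begfgcegagbbbacecdafb
   9 |   2 | bfdbegfgcegagbbbacecdafb
  10 |   0 | cbbfdbegfgcegagbbbacecdafb
  11 |  21 | cdafb
  12 |  19 | cecdafb
  13 |  10 | cegagbbbacecdafb
  14 |  22 | dafb
  15 |   4 | dbegfgcegagbbbacecdafb
  16 |  20 | ecdafb
  17 |  11 | egagbbbacecdafb
  18 |   6 | egfgcegagbbbacecdafb
  19 |  24 | fb
  20 |   3 | fdbegfgcegagbbbacecdafb
  21 |   8 | fgcegagbbbacecdafb
  22 |  12 | gagbbbacecdafb
  23 |  14 | gbbbacecdafb
  24 |   9 | gcegagbbbacecdafb
  25 |   7 | gfgcegagbbbacecdafb

SA = [18, 23, 13, 25, 17, 16, 15, 1, 5, 2, 0, 21, 19, 10, 22, 4, 20, 11, 6, 24, 3, 8, 12, 14, 9, 7]
[i] adj suffixes → lcp
  [1] 18/23 → 1 ('a')
  [2] 23/13 → 1 ('a')
  [3] 13/25 → 0 ('')
  [4] 25/17 → 1 ('b')
  [5] 17/16 → 1 ('b')
  [6] 16/15 → 2 ('bb')
  [7] 15/1 → 2 ('bb')
  [8] 1/5 → 1 ('b')
  [9] 5/2 → 1 ('b')
  [10] 2/0 → 0 ('')
  [11] 0/21 → 1 ('c')
  [12] 21/19 → 1 ('c')
  [13] 19/10 → 2 ('ce')
  [14] 10/22 → 0 ('')
  [15] 22/4 → 1 ('d')
  [16] 4/20 → 0 ('')
  [17] 20/11 → 1 ('e')
  [18] 11/6 → 2 ('eg')
  [19] 6/24 → 0 ('')
  [20] 24/3 → 1 ('f')
  [21] 3/8 → 1 ('f')
  [22] 8/12 → 0 ('')
  [23] 12/14 → 1 ('g')
  [24] 14/9 → 1 ('g')
  [25] 9/7 → 1 ('g')

n(n+1)/2 = 26·27/2 = 351
Σ LCP = 0 + 1 + 1 + 0 + 1 + 1 + 2 + 2 + 1 + 1 + 0 + 1 + 1 + 2 + 0 + 1 + 0 + 1 + 2 + 0 + 1 + 1 + 0 + 1 + 1 + 1 = 23
distinct = 351 − 23 = 328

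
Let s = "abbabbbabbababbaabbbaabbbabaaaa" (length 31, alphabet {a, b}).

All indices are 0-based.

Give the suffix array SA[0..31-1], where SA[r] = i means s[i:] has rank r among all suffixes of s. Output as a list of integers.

sorted suffixes:
  #0 SA[0]=30  'a'
  #1 SA[1]=29  'aa'
  #2 SA[2]=28  'aaa'
  #3 SA[3]=27  'aaaa'
  #4 SA[4]=15  'aabbbaabbbabaaaa'
  #5 SA[5]=20  'aabbbabaaaa'
  #6 SA[6]=25  'abaaaa'
  #7 SA[7]=10  'ababbaabbbaabbbabaaaa'
  #8 SA[8]=12  'abbaabbbaabbbabaaaa'
  #9 SA[9]=7  'abbababbaabbbaabbbabaaaa'
  #10 SA[10]=0  'abbabbbabbababbaabbbaabbbabaaaa'
  #11 SA[11]=16  'abbbaabbbabaaaa'
  #12 SA[12]=21  'abbbabaaaa'
  #13 SA[13]=3  'abbbabbababbaabbbaabbbabaaaa'
  #14 SA[14]=26  'baaaa'
  #15 SA[15]=14  'baabbbaabbbabaaaa'
  #16 SA[16]=19  'baabbbabaaaa'
  #17 SA[17]=24  'babaaaa'
  #18 SA[18]=9  'bababbaabbbaabbbabaaaa'
  #19 SA[19]=11  'babbaabbbaabbbabaaaa'
  #20 SA[20]=6  'babbababbaabbbaabbbabaaaa'
  #21 SA[21]=2  'babbbabbababbaabbbaabbbabaaaa'
  #22 SA[22]=13  'bbaabbbaabbbabaaaa'
  #23 SA[23]=18  'bbaabbbabaaaa'
  #24 SA[24]=23  'bbabaaaa'
  #25 SA[25]=8  'bbababbaabbbaabbbabaaaa'
  #26 SA[26]=5  'bbabbababbaabbbaabbbabaaaa'
  #27 SA[27]=1  'bbabbbabbababbaabbbaabbbabaaaa'
  #28 SA[28]=17  'bbbaabbbabaaaa'
  #29 SA[29]=22  'bbbabaaaa'
  #30 SA[30]=4  'bbbabbababbaabbbaabbbabaaaa'

[30, 29, 28, 27, 15, 20, 25, 10, 12, 7, 0, 16, 21, 3, 26, 14, 19, 24, 9, 11, 6, 2, 13, 18, 23, 8, 5, 1, 17, 22, 4]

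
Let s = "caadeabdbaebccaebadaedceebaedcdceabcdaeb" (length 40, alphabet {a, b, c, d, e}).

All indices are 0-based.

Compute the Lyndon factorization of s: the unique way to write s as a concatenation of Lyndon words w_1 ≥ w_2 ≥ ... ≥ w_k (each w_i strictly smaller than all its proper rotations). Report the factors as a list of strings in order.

["c", "aadeabdbaebccaebadaedceebaedcdceabcdaeb"]

emit factor 1: 'c' (i=0, period=1)
emit factor 2: 'aadeabdbaebccaebadaedceebaedcdceabcdaeb' (i=1, period=39)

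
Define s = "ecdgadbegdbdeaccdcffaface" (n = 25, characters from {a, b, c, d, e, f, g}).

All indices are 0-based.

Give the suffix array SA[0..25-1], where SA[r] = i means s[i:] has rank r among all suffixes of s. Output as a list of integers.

[13, 22, 4, 20, 10, 6, 14, 15, 1, 23, 17, 9, 5, 16, 11, 2, 24, 12, 0, 7, 21, 19, 18, 3, 8]

rank | idx | suffix
   0 |  13 | accdcffaface
   1 |  22 | ace
   2 |   4 | adbegdbdeaccdcffaface
   3 |  20 | aface
   4 |  10 | bdeaccdcffaface
   5 |   6 | begdbdeaccdcffaface
   6 |  14 | ccdcffaface
   7 |  15 | cdcffaface
   8 |   1 | cdgadbegdbdeaccdcffaface
   9 |  23 | ce
  10 |  17 | cffaface
  11 |   9 | dbdeaccdcffaface
  12 |   5 | dbegdbdeaccdcffaface
  13 |  16 | dcffaface
  14 |  11 | deaccdcffaface
  15 |   2 | dgadbegdbdeaccdcffaface
  16 |  24 | e
  17 |  12 | eaccdcffaface
  18 |   0 | ecdgadbegdbdeaccdcffaface
  19 |   7 | egdbdeaccdcffaface
  20 |  21 | face
  21 |  19 | faface
  22 |  18 | ffaface
  23 |   3 | gadbegdbdeaccdcffaface
  24 |   8 | gdbdeaccdcffaface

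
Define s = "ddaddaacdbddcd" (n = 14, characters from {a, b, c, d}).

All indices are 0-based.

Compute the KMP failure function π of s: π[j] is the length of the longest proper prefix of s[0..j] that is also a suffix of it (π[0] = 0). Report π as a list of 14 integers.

π[0] = 0
j=1 s[j]='d': π[1]=1 (border 'd')
j=2 s[j]='a': k: 1→0; π[2]=0 (border '')
j=3 s[j]='d': π[3]=1 (border 'd')
j=4 s[j]='d': π[4]=2 (border 'dd')
j=5 s[j]='a': π[5]=3 (border 'dda')
j=6 s[j]='a': k: 3→0; π[6]=0 (border '')
j=7 s[j]='c': π[7]=0 (border '')
j=8 s[j]='d': π[8]=1 (border 'd')
j=9 s[j]='b': k: 1→0; π[9]=0 (border '')
j=10 s[j]='d': π[10]=1 (border 'd')
j=11 s[j]='d': π[11]=2 (border 'dd')
j=12 s[j]='c': k: 2→1→0; π[12]=0 (border '')
j=13 s[j]='d': π[13]=1 (border 'd')

[0, 1, 0, 1, 2, 3, 0, 0, 1, 0, 1, 2, 0, 1]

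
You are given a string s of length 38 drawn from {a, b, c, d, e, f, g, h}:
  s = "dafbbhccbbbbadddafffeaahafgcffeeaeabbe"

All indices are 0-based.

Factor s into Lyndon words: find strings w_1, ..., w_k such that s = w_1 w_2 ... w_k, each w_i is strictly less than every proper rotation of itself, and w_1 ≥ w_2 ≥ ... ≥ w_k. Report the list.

emit factor 1: 'd' (i=0, period=1)
emit factor 2: 'afbbhccbbbb' (i=1, period=11)
emit factor 3: 'adddafffe' (i=12, period=9)
emit factor 4: 'aahafgcffeeaeabbe' (i=21, period=17)

["d", "afbbhccbbbb", "adddafffe", "aahafgcffeeaeabbe"]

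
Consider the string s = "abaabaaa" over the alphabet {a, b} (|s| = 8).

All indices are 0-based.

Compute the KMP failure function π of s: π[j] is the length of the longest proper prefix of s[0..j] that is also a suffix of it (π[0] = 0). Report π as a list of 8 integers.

[0, 0, 1, 1, 2, 3, 4, 1]

π[0] = 0
j=1 s[j]='b': π[1]=0 (border '')
j=2 s[j]='a': π[2]=1 (border 'a')
j=3 s[j]='a': k: 1→0; π[3]=1 (border 'a')
j=4 s[j]='b': π[4]=2 (border 'ab')
j=5 s[j]='a': π[5]=3 (border 'aba')
j=6 s[j]='a': π[6]=4 (border 'abaa')
j=7 s[j]='a': k: 4→1→0; π[7]=1 (border 'a')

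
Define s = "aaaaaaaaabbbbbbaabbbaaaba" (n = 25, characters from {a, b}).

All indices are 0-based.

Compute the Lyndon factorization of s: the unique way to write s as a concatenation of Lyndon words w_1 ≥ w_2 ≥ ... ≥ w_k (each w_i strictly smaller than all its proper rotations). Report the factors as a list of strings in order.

["aaaaaaaaabbbbbbaabbbaaab", "a"]

emit factor 1: 'aaaaaaaaabbbbbbaabbbaaab' (i=0, period=24)
emit factor 2: 'a' (i=24, period=1)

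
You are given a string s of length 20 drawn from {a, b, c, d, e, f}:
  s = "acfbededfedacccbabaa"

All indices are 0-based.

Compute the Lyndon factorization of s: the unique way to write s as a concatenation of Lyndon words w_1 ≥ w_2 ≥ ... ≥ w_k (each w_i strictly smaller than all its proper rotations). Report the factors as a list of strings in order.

["acfbededfed", "acccb", "ab", "a", "a"]

emit factor 1: 'acfbededfed' (i=0, period=11)
emit factor 2: 'acccb' (i=11, period=5)
emit factor 3: 'ab' (i=16, period=2)
emit factor 4: 'a' (i=18, period=1)
emit factor 5: 'a' (i=19, period=1)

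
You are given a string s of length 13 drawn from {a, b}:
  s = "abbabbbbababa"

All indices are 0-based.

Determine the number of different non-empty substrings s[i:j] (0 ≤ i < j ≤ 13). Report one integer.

63

rank | idx | suffix
   0 |  12 | a
   1 |  10 | aba
   2 |   8 | ababa
   3 |   0 | abbabbbbababa
   4 |   3 | abbbbababa
   5 |  11 | ba
   6 |   9 | baba
   7 |   7 | bababa
   8 |   2 | babbbbababa
   9 |   6 | bbababa
  10 |   1 | bbabbbbababa
  11 |   5 | bbbababa
  12 |   4 | bbbbababa

SA = [12, 10, 8, 0, 3, 11, 9, 7, 2, 6, 1, 5, 4]
[i] adj suffixes → lcp
  [1] 12/10 → 1 ('a')
  [2] 10/8 → 3 ('aba')
  [3] 8/0 → 2 ('ab')
  [4] 0/3 → 3 ('abb')
  [5] 3/11 → 0 ('')
  [6] 11/9 → 2 ('ba')
  [7] 9/7 → 4 ('baba')
  [8] 7/2 → 3 ('bab')
  [9] 2/6 → 1 ('b')
  [10] 6/1 → 4 ('bbab')
  [11] 1/5 → 2 ('bb')
  [12] 5/4 → 3 ('bbb')

n(n+1)/2 = 13·14/2 = 91
Σ LCP = 0 + 1 + 3 + 2 + 3 + 0 + 2 + 4 + 3 + 1 + 4 + 2 + 3 = 28
distinct = 91 − 28 = 63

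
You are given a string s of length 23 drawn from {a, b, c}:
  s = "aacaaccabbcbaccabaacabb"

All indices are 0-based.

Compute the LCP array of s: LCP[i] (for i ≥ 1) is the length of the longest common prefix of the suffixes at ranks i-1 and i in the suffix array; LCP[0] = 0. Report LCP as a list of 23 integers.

[0, 4, 3, 1, 2, 3, 1, 3, 2, 5, 0, 1, 2, 1, 2, 1, 0, 2, 3, 4, 1, 1, 4]

rank→(start, suffix):
  0 → (0, 'aacaaccabbcbaccabaacabb')
  1 → (17, 'aacabb')
  2 → (3, 'aaccabbcbaccabaacabb')
  3 → (15, 'abaacabb')
  4 → (20, 'abb')
  5 → (7, 'abbcbaccabaacabb')
  6 → (1, 'acaaccabbcbaccabaacabb')
  7 → (18, 'acabb')
  8 → (12, 'accabaacabb')
  9 → (4, 'accabbcbaccabaacabb')
  10 → (22, 'b')
  11 → (16, 'baacabb')
  12 → (11, 'baccabaacabb')
  13 → (21, 'bb')
  14 → (8, 'bbcbaccabaacabb')
  15 → (9, 'bcbaccabaacabb')
  16 → (2, 'caaccabbcbaccabaacabb')
  17 → (14, 'cabaacabb')
  18 → (19, 'cabb')
  19 → (6, 'cabbcbaccabaacabb')
  20 → (10, 'cbaccabaacabb')
  21 → (13, 'ccabaacabb')
  22 → (5, 'ccabbcbaccabaacabb')

SA = [0, 17, 3, 15, 20, 7, 1, 18, 12, 4, 22, 16, 11, 21, 8, 9, 2, 14, 19, 6, 10, 13, 5]
i: (SA[i-1],SA[i]) lcp shared
  1: (0,17) 4 'aaca'
  2: (17,3) 3 'aac'
  3: (3,15) 1 'a'
  4: (15,20) 2 'ab'
  5: (20,7) 3 'abb'
  6: (7,1) 1 'a'
  7: (1,18) 3 'aca'
  8: (18,12) 2 'ac'
  9: (12,4) 5 'accab'
  10: (4,22) 0 ''
  11: (22,16) 1 'b'
  12: (16,11) 2 'ba'
  13: (11,21) 1 'b'
  14: (21,8) 2 'bb'
  15: (8,9) 1 'b'
  16: (9,2) 0 ''
  17: (2,14) 2 'ca'
  18: (14,19) 3 'cab'
  19: (19,6) 4 'cabb'
  20: (6,10) 1 'c'
  21: (10,13) 1 'c'
  22: (13,5) 4 'ccab'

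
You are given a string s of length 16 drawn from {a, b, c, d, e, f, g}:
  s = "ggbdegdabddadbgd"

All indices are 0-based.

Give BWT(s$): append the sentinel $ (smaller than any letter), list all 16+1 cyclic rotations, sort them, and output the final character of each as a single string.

rank  rotation           last
    0  $ggbdegdabddadbgd  d
    1  abddadbgd$ggbdegd  d
    2  adbgd$ggbdegdabdd  d
    3  bddadbgd$ggbdegda  a
    4  bdegdabddadbgd$gg  g
    5  bgd$ggbdegdabddad  d
    6  d$ggbdegdabddadbg  g
    7  dabddadbgd$ggbdeg  g
    8  dadbgd$ggbdegdabd  d
    9  dbgd$ggbdegdabdda  a
   10  ddadbgd$ggbdegdab  b
   11  degdabddadbgd$ggb  b
   12  egdabddadbgd$ggbd  d
   13  gbdegdabddadbgd$g  g
   14  gd$ggbdegdabddadb  b
   15  gdabddadbgd$ggbde  e
   16  ggbdegdabddadbgd$  $

dddagdggdabbdgbe$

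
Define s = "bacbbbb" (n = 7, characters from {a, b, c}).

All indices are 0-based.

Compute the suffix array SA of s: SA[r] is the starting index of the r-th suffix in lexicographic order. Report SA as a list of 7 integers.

[1, 6, 0, 5, 4, 3, 2]

sorted suffixes:
  #0 SA[0]=1  'acbbbb'
  #1 SA[1]=6  'b'
  #2 SA[2]=0  'bacbbbb'
  #3 SA[3]=5  'bb'
  #4 SA[4]=4  'bbb'
  #5 SA[5]=3  'bbbb'
  #6 SA[6]=2  'cbbbb'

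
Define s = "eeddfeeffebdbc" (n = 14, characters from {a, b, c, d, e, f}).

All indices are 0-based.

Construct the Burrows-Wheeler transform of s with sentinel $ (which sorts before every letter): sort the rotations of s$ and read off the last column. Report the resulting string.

rank  rotation         last
    0  $eeddfeeffebdbc  c
    1  bc$eeddfeeffebd  d
    2  bdbc$eeddfeeffe  e
    3  c$eeddfeeffebdb  b
    4  dbc$eeddfeeffeb  b
    5  ddfeeffebdbc$ee  e
    6  dfeeffebdbc$eed  d
    7  ebdbc$eeddfeeff  f
    8  eddfeeffebdbc$e  e
    9  eeddfeeffebdbc$  $
   10  eeffebdbc$eeddf  f
   11  effebdbc$eeddfe  e
   12  febdbc$eeddfeef  f
   13  feeffebdbc$eedd  d
   14  ffebdbc$eeddfee  e

cdebbedfe$fefde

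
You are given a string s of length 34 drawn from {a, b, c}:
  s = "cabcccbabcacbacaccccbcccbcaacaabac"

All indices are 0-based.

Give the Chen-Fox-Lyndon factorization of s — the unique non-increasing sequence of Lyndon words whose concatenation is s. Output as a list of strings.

["c", "abcccb", "abcacbacaccccbcccbc", "aac", "aabac"]

emit factor 1: 'c' (i=0, period=1)
emit factor 2: 'abcccb' (i=1, period=6)
emit factor 3: 'abcacbacaccccbcccbc' (i=7, period=19)
emit factor 4: 'aac' (i=26, period=3)
emit factor 5: 'aabac' (i=29, period=5)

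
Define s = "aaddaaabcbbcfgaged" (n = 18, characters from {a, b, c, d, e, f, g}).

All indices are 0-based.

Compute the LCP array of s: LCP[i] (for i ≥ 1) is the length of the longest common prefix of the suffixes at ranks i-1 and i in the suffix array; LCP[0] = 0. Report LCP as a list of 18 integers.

[0, 2, 2, 1, 1, 1, 0, 1, 2, 0, 1, 0, 1, 1, 0, 0, 0, 1]

sorted suffixes:
  #0 SA[0]=4  'aaabcbbcfgaged'
  #1 SA[1]=5  'aabcbbcfgaged'
  #2 SA[2]=0  'aaddaaabcbbcfgaged'
  #3 SA[3]=6  'abcbbcfgaged'
  #4 SA[4]=1  'addaaabcbbcfgaged'
  #5 SA[5]=14  'aged'
  #6 SA[6]=9  'bbcfgaged'
  #7 SA[7]=7  'bcbbcfgaged'
  #8 SA[8]=10  'bcfgaged'
  #9 SA[9]=8  'cbbcfgaged'
  #10 SA[10]=11  'cfgaged'
  #11 SA[11]=17  'd'
  #12 SA[12]=3  'daaabcbbcfgaged'
  #13 SA[13]=2  'ddaaabcbbcfgaged'
  #14 SA[14]=16  'ed'
  #15 SA[15]=12  'fgaged'
  #16 SA[16]=13  'gaged'
  #17 SA[17]=15  'ged'

SA = [4, 5, 0, 6, 1, 14, 9, 7, 10, 8, 11, 17, 3, 2, 16, 12, 13, 15]
[i] adj suffixes → lcp
  [1] 4/5 → 2 ('aa')
  [2] 5/0 → 2 ('aa')
  [3] 0/6 → 1 ('a')
  [4] 6/1 → 1 ('a')
  [5] 1/14 → 1 ('a')
  [6] 14/9 → 0 ('')
  [7] 9/7 → 1 ('b')
  [8] 7/10 → 2 ('bc')
  [9] 10/8 → 0 ('')
  [10] 8/11 → 1 ('c')
  [11] 11/17 → 0 ('')
  [12] 17/3 → 1 ('d')
  [13] 3/2 → 1 ('d')
  [14] 2/16 → 0 ('')
  [15] 16/12 → 0 ('')
  [16] 12/13 → 0 ('')
  [17] 13/15 → 1 ('g')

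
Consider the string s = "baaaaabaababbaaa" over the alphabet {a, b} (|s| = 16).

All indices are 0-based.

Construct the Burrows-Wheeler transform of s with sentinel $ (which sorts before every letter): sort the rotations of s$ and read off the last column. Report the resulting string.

aaabbaaabaabb$aaa

rank  rotation           last
    0  $baaaaabaababbaaa  a
    1  a$baaaaabaababbaa  a
    2  aa$baaaaabaababba  a
    3  aaa$baaaaabaababb  b
    4  aaaaabaababbaaa$b  b
    5  aaaabaababbaaa$ba  a
    6  aaabaababbaaa$baa  a
    7  aabaababbaaa$baaa  a
    8  aababbaaa$baaaaab  b
    9  abaababbaaa$baaaa  a
   10  ababbaaa$baaaaaba  a
   11  abbaaa$baaaaabaab  b
   12  baaa$baaaaabaabab  b
   13  baaaaabaababbaaa$  $
   14  baababbaaa$baaaaa  a
   15  babbaaa$baaaaabaa  a
   16  bbaaa$baaaaabaaba  a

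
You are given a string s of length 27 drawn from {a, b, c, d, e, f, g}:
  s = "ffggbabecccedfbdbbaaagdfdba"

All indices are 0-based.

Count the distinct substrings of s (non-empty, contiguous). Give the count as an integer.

352

sorted suffixes:
  #0 SA[0]=26  'a'
  #1 SA[1]=18  'aaagdfdba'
  #2 SA[2]=19  'aagdfdba'
  #3 SA[3]=5  'abecccedfbdbbaaagdfdba'
  #4 SA[4]=20  'agdfdba'
  #5 SA[5]=25  'ba'
  #6 SA[6]=17  'baaagdfdba'
  #7 SA[7]=4  'babecccedfbdbbaaagdfdba'
  #8 SA[8]=16  'bbaaagdfdba'
  #9 SA[9]=14  'bdbbaaagdfdba'
  #10 SA[10]=6  'becccedfbdbbaaagdfdba'
  #11 SA[11]=8  'cccedfbdbbaaagdfdba'
  #12 SA[12]=9  'ccedfbdbbaaagdfdba'
  #13 SA[13]=10  'cedfbdbbaaagdfdba'
  #14 SA[14]=24  'dba'
  #15 SA[15]=15  'dbbaaagdfdba'
  #16 SA[16]=12  'dfbdbbaaagdfdba'
  #17 SA[17]=22  'dfdba'
  #18 SA[18]=7  'ecccedfbdbbaaagdfdba'
  #19 SA[19]=11  'edfbdbbaaagdfdba'
  #20 SA[20]=13  'fbdbbaaagdfdba'
  #21 SA[21]=23  'fdba'
  #22 SA[22]=0  'ffggbabecccedfbdbbaaagdfdba'
  #23 SA[23]=1  'fggbabecccedfbdbbaaagdfdba'
  #24 SA[24]=3  'gbabecccedfbdbbaaagdfdba'
  #25 SA[25]=21  'gdfdba'
  #26 SA[26]=2  'ggbabecccedfbdbbaaagdfdba'

SA = [26, 18, 19, 5, 20, 25, 17, 4, 16, 14, 6, 8, 9, 10, 24, 15, 12, 22, 7, 11, 13, 23, 0, 1, 3, 21, 2]
rank  pair      lcp
   1  s[26:],s[18:]  1  'a'
   2  s[18:],s[19:]  2  'aa'
   3  s[19:],s[5:]  1  'a'
   4  s[5:],s[20:]  1  'a'
   5  s[20:],s[25:]  0  ''
   6  s[25:],s[17:]  2  'ba'
   7  s[17:],s[4:]  2  'ba'
   8  s[4:],s[16:]  1  'b'
   9  s[16:],s[14:]  1  'b'
  10  s[14:],s[6:]  1  'b'
  11  s[6:],s[8:]  0  ''
  12  s[8:],s[9:]  2  'cc'
  13  s[9:],s[10:]  1  'c'
  14  s[10:],s[24:]  0  ''
  15  s[24:],s[15:]  2  'db'
  16  s[15:],s[12:]  1  'd'
  17  s[12:],s[22:]  2  'df'
  18  s[22:],s[7:]  0  ''
  19  s[7:],s[11:]  1  'e'
  20  s[11:],s[13:]  0  ''
  21  s[13:],s[23:]  1  'f'
  22  s[23:],s[0:]  1  'f'
  23  s[0:],s[1:]  1  'f'
  24  s[1:],s[3:]  0  ''
  25  s[3:],s[21:]  1  'g'
  26  s[21:],s[2:]  1  'g'

n(n+1)/2 = 27·28/2 = 378
Σ LCP = 0 + 1 + 2 + 1 + 1 + 0 + 2 + 2 + 1 + 1 + 1 + 0 + 2 + 1 + 0 + 2 + 1 + 2 + 0 + 1 + 0 + 1 + 1 + 1 + 0 + 1 + 1 = 26
distinct = 378 − 26 = 352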